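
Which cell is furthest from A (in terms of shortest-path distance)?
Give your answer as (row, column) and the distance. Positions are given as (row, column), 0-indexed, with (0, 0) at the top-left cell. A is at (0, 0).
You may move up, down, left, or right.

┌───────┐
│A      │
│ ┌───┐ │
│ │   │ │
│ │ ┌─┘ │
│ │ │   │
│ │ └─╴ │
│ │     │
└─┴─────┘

Computing BFS distances from A to all cells:
Furthest cell: (1, 2)
Distance: 11 steps

Path from A to the furthest cell:

┌───────┐
│A → → ↓│
│ ┌───┐ │
│ │↱ B│↓│
│ │ ┌─┘ │
│ │↑│  ↓│
│ │ └─╴ │
│ │↑ ← ↲│
└─┴─────┘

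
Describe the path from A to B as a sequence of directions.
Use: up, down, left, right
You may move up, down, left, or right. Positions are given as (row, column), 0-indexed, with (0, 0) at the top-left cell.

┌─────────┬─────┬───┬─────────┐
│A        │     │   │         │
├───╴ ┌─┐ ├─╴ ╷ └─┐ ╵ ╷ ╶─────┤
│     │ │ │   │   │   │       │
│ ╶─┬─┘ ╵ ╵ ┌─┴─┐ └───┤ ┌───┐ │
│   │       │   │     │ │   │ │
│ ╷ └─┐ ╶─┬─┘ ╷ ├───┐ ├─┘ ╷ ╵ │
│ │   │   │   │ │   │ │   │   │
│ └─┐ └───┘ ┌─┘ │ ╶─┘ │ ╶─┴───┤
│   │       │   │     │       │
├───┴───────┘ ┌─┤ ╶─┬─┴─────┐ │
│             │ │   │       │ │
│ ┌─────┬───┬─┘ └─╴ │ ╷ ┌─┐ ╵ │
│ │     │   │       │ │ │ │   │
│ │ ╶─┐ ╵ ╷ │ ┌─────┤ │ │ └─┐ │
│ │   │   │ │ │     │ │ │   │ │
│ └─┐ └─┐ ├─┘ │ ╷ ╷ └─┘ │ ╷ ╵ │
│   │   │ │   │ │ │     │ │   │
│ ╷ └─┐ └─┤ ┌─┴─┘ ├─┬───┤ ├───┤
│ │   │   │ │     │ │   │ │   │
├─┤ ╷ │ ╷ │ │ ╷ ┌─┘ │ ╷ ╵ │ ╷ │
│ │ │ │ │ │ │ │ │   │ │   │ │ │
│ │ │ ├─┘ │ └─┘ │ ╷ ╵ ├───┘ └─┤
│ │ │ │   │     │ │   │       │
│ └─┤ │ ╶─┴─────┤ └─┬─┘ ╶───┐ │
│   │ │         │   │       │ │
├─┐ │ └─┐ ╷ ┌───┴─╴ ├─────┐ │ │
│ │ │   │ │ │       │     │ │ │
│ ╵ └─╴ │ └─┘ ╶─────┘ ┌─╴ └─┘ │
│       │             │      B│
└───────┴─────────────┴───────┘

Finding the path and converting it to directions:
Path through cells: (0,0) → (0,1) → (0,2) → (0,3) → (0,4) → (1,4) → (2,4) → (2,5) → (1,5) → (1,6) → (0,6) → (0,7) → (1,7) → (1,8) → (2,8) → (2,9) → (2,10) → (3,10) → (4,10) → (4,9) → (4,8) → (5,8) → (5,9) → (6,9) → (6,8) → (6,7) → (6,6) → (7,6) → (8,6) → (8,5) → (9,5) → (10,5) → (11,5) → (11,6) → (11,7) → (10,7) → (9,7) → (9,8) → (8,8) → (7,8) → (7,9) → (8,9) → (8,10) → (8,11) → (7,11) → (6,11) → (5,11) → (5,12) → (5,13) → (6,13) → (6,14) → (7,14) → (8,14) → (8,13) → (7,13) → (7,12) → (8,12) → (9,12) → (10,12) → (10,11) → (9,11) → (9,10) → (10,10) → (11,10) → (11,9) → (10,9) → (10,8) → (11,8) → (12,8) → (12,9) → (13,9) → (13,8) → (13,7) → (13,6) → (14,6) → (14,7) → (14,8) → (14,9) → (14,10) → (13,10) → (13,11) → (13,12) → (14,12) → (14,13) → (14,14)
Directions: right, right, right, right, down, down, right, up, right, up, right, down, right, down, right, right, down, down, left, left, down, right, down, left, left, left, down, down, left, down, down, down, right, right, up, up, right, up, up, right, down, right, right, up, up, up, right, right, down, right, down, down, left, up, left, down, down, down, left, up, left, down, down, left, up, left, down, down, right, down, left, left, left, down, right, right, right, right, up, right, right, down, right, right

Solution:

┌─────────┬─────┬───┬─────────┐
│A → → → ↓│  ↱ ↓│   │         │
├───╴ ┌─┐ ├─╴ ╷ └─┐ ╵ ╷ ╶─────┤
│     │ │↓│↱ ↑│↳ ↓│   │       │
│ ╶─┬─┘ ╵ ╵ ┌─┴─┐ └───┤ ┌───┐ │
│   │    ↳ ↑│   │↳ → ↓│ │   │ │
│ ╷ └─┐ ╶─┬─┘ ╷ ├───┐ ├─┘ ╷ ╵ │
│ │   │   │   │ │   │↓│   │   │
│ └─┐ └───┘ ┌─┘ │ ╶─┘ │ ╶─┴───┤
│   │       │   │↓ ← ↲│       │
├───┴───────┘ ┌─┤ ╶─┬─┴─────┐ │
│             │ │↳ ↓│  ↱ → ↓│ │
│ ┌─────┬───┬─┘ └─╴ │ ╷ ┌─┐ ╵ │
│ │     │   │↓ ← ← ↲│ │↑│ │↳ ↓│
│ │ ╶─┐ ╵ ╷ │ ┌─────┤ │ │ └─┐ │
│ │   │   │ │↓│  ↱ ↓│ │↑│↓ ↰│↓│
│ └─┐ └─┐ ├─┘ │ ╷ ╷ └─┘ │ ╷ ╵ │
│   │   │ │↓ ↲│ │↑│↳ → ↑│↓│↑ ↲│
│ ╷ └─┐ └─┤ ┌─┴─┘ ├─┬───┤ ├───┤
│ │   │   │↓│  ↱ ↑│ │↓ ↰│↓│   │
├─┤ ╷ │ ╷ │ │ ╷ ┌─┘ │ ╷ ╵ │ ╷ │
│ │ │ │ │ │↓│ │↑│↓ ↰│↓│↑ ↲│ │ │
│ │ │ ├─┘ │ └─┘ │ ╷ ╵ ├───┘ └─┤
│ │ │ │   │↳ → ↑│↓│↑ ↲│       │
│ └─┤ │ ╶─┴─────┤ └─┬─┘ ╶───┐ │
│   │ │         │↳ ↓│       │ │
├─┐ │ └─┐ ╷ ┌───┴─╴ ├─────┐ │ │
│ │ │   │ │ │↓ ← ← ↲│↱ → ↓│ │ │
│ ╵ └─╴ │ └─┘ ╶─────┘ ┌─╴ └─┘ │
│       │    ↳ → → → ↑│  ↳ → B│
└───────┴─────────────┴───────┘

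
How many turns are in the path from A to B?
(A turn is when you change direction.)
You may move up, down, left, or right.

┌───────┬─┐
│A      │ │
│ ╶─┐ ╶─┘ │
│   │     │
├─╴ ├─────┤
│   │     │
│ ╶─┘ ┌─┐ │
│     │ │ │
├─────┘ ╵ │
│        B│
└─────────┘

Directions: down, right, down, left, down, right, right, up, right, right, down, down
Number of turns: 8

Solution:

┌───────┬─┐
│A      │ │
│ ╶─┐ ╶─┘ │
│↳ ↓│     │
├─╴ ├─────┤
│↓ ↲│↱ → ↓│
│ ╶─┘ ┌─┐ │
│↳ → ↑│ │↓│
├─────┘ ╵ │
│        B│
└─────────┘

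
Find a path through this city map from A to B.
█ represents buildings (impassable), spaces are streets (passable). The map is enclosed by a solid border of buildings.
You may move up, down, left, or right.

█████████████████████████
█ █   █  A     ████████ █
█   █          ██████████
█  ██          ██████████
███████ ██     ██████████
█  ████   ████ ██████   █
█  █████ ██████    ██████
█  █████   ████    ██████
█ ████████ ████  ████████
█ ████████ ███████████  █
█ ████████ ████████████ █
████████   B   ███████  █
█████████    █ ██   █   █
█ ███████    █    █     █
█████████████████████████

Finding the shortest path from A to B:
Movement: cardinal only
Path length: 16 steps
Directions: down → down → left → left → down → down → right → down → down → right → right → down → down → down → down → right

Solution:

█████████████████████████
█ █   █  A     ████████ █
█   █    ↓     ██████████
█  ██  ↓←↲     ██████████
███████↓██     ██████████
█  ████↳↓ ████ ██████   █
█  █████↓██████    ██████
█  █████↳→↓████    ██████
█ ████████↓████  ████████
█ ████████↓███████████  █
█ ████████↓████████████ █
████████  ↳B   ███████  █
█████████    █ ██   █   █
█ ███████    █    █     █
█████████████████████████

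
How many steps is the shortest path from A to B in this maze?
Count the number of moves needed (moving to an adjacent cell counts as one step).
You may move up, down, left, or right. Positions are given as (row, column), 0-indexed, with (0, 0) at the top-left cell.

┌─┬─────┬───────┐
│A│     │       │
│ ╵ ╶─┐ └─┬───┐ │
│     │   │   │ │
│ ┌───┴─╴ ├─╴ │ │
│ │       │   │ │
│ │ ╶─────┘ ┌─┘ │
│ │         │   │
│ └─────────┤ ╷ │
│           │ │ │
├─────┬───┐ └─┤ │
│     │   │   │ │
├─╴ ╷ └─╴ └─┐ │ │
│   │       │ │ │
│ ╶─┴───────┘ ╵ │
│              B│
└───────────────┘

Using BFS to find shortest path:
Start: (0, 0), End: (7, 7)
Path found:
(0,0) → (1,0) → (2,0) → (3,0) → (4,0) → (4,1) → (4,2) → (4,3) → (4,4) → (4,5) → (5,5) → (5,6) → (6,6) → (7,6) → (7,7)
Number of steps: 14

Solution:

┌─┬─────┬───────┐
│A│     │       │
│ ╵ ╶─┐ └─┬───┐ │
│↓    │   │   │ │
│ ┌───┴─╴ ├─╴ │ │
│↓│       │   │ │
│ │ ╶─────┘ ┌─┘ │
│↓│         │   │
│ └─────────┤ ╷ │
│↳ → → → → ↓│ │ │
├─────┬───┐ └─┤ │
│     │   │↳ ↓│ │
├─╴ ╷ └─╴ └─┐ │ │
│   │       │↓│ │
│ ╶─┴───────┘ ╵ │
│            ↳ B│
└───────────────┘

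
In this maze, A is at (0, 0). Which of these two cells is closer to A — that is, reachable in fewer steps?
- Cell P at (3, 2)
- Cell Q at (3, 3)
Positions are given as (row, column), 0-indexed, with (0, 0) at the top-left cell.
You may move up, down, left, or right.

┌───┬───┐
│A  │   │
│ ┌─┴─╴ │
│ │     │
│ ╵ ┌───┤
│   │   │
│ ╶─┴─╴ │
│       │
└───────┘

Shortest path A → P at (3, 2): 5 steps
Shortest path A → Q at (3, 3): 6 steps

P is closer (5 steps vs 6 steps).

Path to P:

┌───┬───┐
│A  │   │
│ ┌─┴─╴ │
│↓│     │
│ ╵ ┌───┤
│↓  │   │
│ ╶─┴─╴ │
│↳ → P  │
└───────┘

Path to Q:

┌───┬───┐
│A  │   │
│ ┌─┴─╴ │
│↓│     │
│ ╵ ┌───┤
│↓  │   │
│ ╶─┴─╴ │
│↳ → → Q│
└───────┘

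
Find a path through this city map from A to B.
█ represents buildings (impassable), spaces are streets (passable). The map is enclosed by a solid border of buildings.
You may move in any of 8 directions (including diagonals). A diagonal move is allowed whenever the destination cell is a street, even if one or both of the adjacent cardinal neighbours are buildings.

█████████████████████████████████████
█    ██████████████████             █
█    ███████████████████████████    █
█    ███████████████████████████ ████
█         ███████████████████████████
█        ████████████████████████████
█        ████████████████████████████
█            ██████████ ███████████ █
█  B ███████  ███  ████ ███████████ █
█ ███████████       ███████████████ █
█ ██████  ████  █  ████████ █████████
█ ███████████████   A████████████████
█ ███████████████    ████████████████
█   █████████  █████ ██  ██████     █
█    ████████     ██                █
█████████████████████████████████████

Finding the shortest path from A to B:
Movement: 8-directional
Path length: 17 steps
Directions: left → left → up-left → up-left → left → left → left → up-left → up-left → left → left → left → left → left → left → left → down-left

Solution:

█████████████████████████████████████
█    ██████████████████             █
█    ███████████████████████████    █
█    ███████████████████████████ ████
█         ███████████████████████████
█        ████████████████████████████
█        ████████████████████████████
█   ↙←←←←←←← ██████████ ███████████ █
█  B ███████↖ ███  ████ ███████████ █
█ ███████████↖←←←   ███████████████ █
█ ██████  ████  █↖ ████████ █████████
█ ███████████████ ↖←A████████████████
█ ███████████████    ████████████████
█   █████████  █████ ██  ██████     █
█    ████████     ██                █
█████████████████████████████████████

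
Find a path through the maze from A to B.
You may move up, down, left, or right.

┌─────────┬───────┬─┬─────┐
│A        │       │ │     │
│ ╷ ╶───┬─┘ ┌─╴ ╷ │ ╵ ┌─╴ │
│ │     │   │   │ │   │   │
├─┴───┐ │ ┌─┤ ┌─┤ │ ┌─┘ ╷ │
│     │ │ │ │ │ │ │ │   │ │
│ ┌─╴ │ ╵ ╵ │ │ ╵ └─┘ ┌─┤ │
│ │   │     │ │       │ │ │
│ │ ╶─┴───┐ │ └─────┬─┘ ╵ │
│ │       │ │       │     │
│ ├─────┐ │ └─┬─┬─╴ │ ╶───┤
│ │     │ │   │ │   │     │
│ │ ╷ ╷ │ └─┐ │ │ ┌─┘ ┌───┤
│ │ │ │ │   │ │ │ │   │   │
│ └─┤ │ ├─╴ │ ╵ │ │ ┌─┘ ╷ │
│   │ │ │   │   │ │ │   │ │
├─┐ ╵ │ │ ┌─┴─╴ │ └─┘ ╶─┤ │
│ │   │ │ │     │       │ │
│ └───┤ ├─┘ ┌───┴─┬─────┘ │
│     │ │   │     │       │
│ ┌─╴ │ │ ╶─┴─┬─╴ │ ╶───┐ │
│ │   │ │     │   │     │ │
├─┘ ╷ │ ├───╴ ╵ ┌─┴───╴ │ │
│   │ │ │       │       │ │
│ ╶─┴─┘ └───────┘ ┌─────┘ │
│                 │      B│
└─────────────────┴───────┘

Finding the shortest path through the maze:
Path length: 38 steps
Directions: right → down → right → right → down → down → right → up → up → right → up → right → right → down → left → down → down → down → right → right → right → down → left → down → down → down → right → right → up → right → up → right → down → down → down → down → down → down

Solution:

┌─────────┬───────┬─┬─────┐
│A ↓      │↱ → ↓  │ │     │
│ ╷ ╶───┬─┘ ┌─╴ ╷ │ ╵ ┌─╴ │
│ │↳ → ↓│↱ ↑│↓ ↲│ │   │   │
├─┴───┐ │ ┌─┤ ┌─┤ │ ┌─┘ ╷ │
│     │↓│↑│ │↓│ │ │ │   │ │
│ ┌─╴ │ ╵ ╵ │ │ ╵ └─┘ ┌─┤ │
│ │   │↳ ↑  │↓│       │ │ │
│ │ ╶─┴───┐ │ └─────┬─┘ ╵ │
│ │       │ │↳ → → ↓│     │
│ ├─────┐ │ └─┬─┬─╴ │ ╶───┤
│ │     │ │   │ │↓ ↲│     │
│ │ ╷ ╷ │ └─┐ │ │ ┌─┘ ┌───┤
│ │ │ │ │   │ │ │↓│   │↱ ↓│
│ └─┤ │ ├─╴ │ ╵ │ │ ┌─┘ ╷ │
│   │ │ │   │   │↓│ │↱ ↑│↓│
├─┐ ╵ │ │ ┌─┴─╴ │ └─┘ ╶─┤ │
│ │   │ │ │     │↳ → ↑  │↓│
│ └───┤ ├─┘ ┌───┴─┬─────┘ │
│     │ │   │     │      ↓│
│ ┌─╴ │ │ ╶─┴─┬─╴ │ ╶───┐ │
│ │   │ │     │   │     │↓│
├─┘ ╷ │ ├───╴ ╵ ┌─┴───╴ │ │
│   │ │ │       │       │↓│
│ ╶─┴─┘ └───────┘ ┌─────┘ │
│                 │      B│
└─────────────────┴───────┘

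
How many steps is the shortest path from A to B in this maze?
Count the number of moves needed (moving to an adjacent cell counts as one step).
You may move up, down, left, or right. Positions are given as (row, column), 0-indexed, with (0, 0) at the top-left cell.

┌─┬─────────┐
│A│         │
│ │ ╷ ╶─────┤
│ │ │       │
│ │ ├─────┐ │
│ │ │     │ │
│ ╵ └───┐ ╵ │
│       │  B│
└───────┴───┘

Using BFS to find shortest path:
Start: (0, 0), End: (3, 5)
Path found:
(0,0) → (1,0) → (2,0) → (3,0) → (3,1) → (2,1) → (1,1) → (0,1) → (0,2) → (1,2) → (1,3) → (1,4) → (1,5) → (2,5) → (3,5)
Number of steps: 14

Solution:

┌─┬─────────┐
│A│↱ ↓      │
│ │ ╷ ╶─────┤
│↓│↑│↳ → → ↓│
│ │ ├─────┐ │
│↓│↑│     │↓│
│ ╵ └───┐ ╵ │
│↳ ↑    │  B│
└───────┴───┘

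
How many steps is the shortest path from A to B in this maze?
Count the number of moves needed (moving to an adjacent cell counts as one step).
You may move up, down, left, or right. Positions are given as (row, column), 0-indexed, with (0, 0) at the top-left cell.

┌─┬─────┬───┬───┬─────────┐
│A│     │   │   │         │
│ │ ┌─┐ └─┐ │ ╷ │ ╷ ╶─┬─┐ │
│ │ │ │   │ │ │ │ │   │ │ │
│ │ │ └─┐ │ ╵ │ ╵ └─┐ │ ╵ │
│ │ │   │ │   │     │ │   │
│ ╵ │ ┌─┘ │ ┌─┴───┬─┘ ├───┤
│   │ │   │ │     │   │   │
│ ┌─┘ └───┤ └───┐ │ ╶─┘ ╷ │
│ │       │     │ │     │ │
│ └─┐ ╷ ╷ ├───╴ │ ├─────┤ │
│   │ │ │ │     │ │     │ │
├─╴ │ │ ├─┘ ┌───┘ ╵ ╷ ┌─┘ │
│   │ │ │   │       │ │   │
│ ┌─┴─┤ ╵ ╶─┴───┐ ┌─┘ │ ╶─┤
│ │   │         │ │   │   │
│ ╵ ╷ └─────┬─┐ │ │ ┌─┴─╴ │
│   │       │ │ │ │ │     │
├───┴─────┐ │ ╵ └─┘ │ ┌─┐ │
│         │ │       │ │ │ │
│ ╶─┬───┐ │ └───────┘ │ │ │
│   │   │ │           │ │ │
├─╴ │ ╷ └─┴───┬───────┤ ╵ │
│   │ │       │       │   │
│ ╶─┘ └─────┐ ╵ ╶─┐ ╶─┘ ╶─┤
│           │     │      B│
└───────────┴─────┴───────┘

Using BFS to find shortest path:
Start: (0, 0), End: (12, 12)
Path found:
(0,0) → (1,0) → (2,0) → (3,0) → (4,0) → (5,0) → (5,1) → (6,1) → (6,0) → (7,0) → (8,0) → (8,1) → (7,1) → (7,2) → (8,2) → (8,3) → (8,4) → (8,5) → (9,5) → (10,5) → (10,6) → (10,7) → (10,8) → (10,9) → (10,10) → (9,10) → (8,10) → (8,11) → (8,12) → (9,12) → (10,12) → (11,12) → (11,11) → (12,11) → (12,12)
Number of steps: 34

Solution:

┌─┬─────┬───┬───┬─────────┐
│A│     │   │   │         │
│ │ ┌─┐ └─┐ │ ╷ │ ╷ ╶─┬─┐ │
│↓│ │ │   │ │ │ │ │   │ │ │
│ │ │ └─┐ │ ╵ │ ╵ └─┐ │ ╵ │
│↓│ │   │ │   │     │ │   │
│ ╵ │ ┌─┘ │ ┌─┴───┬─┘ ├───┤
│↓  │ │   │ │     │   │   │
│ ┌─┘ └───┤ └───┐ │ ╶─┘ ╷ │
│↓│       │     │ │     │ │
│ └─┐ ╷ ╷ ├───╴ │ ├─────┤ │
│↳ ↓│ │ │ │     │ │     │ │
├─╴ │ │ ├─┘ ┌───┘ ╵ ╷ ┌─┘ │
│↓ ↲│ │ │   │       │ │   │
│ ┌─┴─┤ ╵ ╶─┴───┐ ┌─┘ │ ╶─┤
│↓│↱ ↓│         │ │   │   │
│ ╵ ╷ └─────┬─┐ │ │ ┌─┴─╴ │
│↳ ↑│↳ → → ↓│ │ │ │ │↱ → ↓│
├───┴─────┐ │ ╵ └─┘ │ ┌─┐ │
│         │↓│       │↑│ │↓│
│ ╶─┬───┐ │ └───────┘ │ │ │
│   │   │ │↳ → → → → ↑│ │↓│
├─╴ │ ╷ └─┴───┬───────┤ ╵ │
│   │ │       │       │↓ ↲│
│ ╶─┘ └─────┐ ╵ ╶─┐ ╶─┘ ╶─┤
│           │     │    ↳ B│
└───────────┴─────┴───────┘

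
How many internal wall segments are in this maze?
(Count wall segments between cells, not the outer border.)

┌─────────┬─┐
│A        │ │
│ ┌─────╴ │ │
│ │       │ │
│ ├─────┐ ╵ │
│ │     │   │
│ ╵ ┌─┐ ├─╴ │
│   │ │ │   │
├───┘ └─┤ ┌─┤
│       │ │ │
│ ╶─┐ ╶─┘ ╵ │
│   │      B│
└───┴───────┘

Counting internal wall segments:
Total internal walls: 25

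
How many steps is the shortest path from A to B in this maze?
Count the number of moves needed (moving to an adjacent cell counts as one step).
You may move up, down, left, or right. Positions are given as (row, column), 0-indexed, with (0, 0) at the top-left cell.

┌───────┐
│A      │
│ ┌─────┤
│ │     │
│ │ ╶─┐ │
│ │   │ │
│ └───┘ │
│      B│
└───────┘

Using BFS to find shortest path:
Start: (0, 0), End: (3, 3)
Path found:
(0,0) → (1,0) → (2,0) → (3,0) → (3,1) → (3,2) → (3,3)
Number of steps: 6

Solution:

┌───────┐
│A      │
│ ┌─────┤
│↓│     │
│ │ ╶─┐ │
│↓│   │ │
│ └───┘ │
│↳ → → B│
└───────┘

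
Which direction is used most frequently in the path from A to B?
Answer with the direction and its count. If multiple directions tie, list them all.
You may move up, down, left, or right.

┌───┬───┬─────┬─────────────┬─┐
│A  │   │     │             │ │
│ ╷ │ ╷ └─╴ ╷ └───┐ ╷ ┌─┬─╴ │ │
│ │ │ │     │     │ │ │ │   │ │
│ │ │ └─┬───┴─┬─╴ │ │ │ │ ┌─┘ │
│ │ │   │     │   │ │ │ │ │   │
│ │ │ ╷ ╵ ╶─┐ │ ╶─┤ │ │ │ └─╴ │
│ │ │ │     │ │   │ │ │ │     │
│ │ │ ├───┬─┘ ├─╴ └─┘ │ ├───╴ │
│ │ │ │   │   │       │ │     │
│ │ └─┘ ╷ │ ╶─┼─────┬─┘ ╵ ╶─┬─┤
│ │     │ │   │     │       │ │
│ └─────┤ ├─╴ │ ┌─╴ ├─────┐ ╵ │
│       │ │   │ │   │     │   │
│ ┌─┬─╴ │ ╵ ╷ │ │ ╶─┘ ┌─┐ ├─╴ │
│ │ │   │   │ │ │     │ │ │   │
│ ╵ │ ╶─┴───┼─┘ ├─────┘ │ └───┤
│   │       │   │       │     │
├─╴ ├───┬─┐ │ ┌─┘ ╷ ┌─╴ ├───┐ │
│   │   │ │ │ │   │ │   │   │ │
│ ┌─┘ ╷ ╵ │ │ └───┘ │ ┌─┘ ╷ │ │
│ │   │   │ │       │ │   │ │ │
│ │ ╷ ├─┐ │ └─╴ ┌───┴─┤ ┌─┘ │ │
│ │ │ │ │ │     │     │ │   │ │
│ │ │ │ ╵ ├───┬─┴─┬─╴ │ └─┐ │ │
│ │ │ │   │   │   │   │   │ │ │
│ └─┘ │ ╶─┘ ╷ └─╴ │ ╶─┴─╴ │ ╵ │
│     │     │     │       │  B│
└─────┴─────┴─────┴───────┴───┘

Directions: down, down, down, down, down, down, right, right, right, down, left, down, right, right, right, down, down, down, right, right, up, left, up, up, right, up, up, up, right, right, down, left, down, right, right, up, right, right, down, down, right, right, down, down, down, down, down
Counts: {'down': 20, 'right': 17, 'left': 3, 'up': 7}
Most common: down (20 times)

Solution:

┌───┬───┬─────┬─────────────┬─┐
│A  │   │     │             │ │
│ ╷ │ ╷ └─╴ ╷ └───┐ ╷ ┌─┬─╴ │ │
│↓│ │ │     │     │ │ │ │   │ │
│ │ │ └─┬───┴─┬─╴ │ │ │ │ ┌─┘ │
│↓│ │   │     │   │ │ │ │ │   │
│ │ │ ╷ ╵ ╶─┐ │ ╶─┤ │ │ │ └─╴ │
│↓│ │ │     │ │   │ │ │ │     │
│ │ │ ├───┬─┘ ├─╴ └─┘ │ ├───╴ │
│↓│ │ │   │   │       │ │     │
│ │ └─┘ ╷ │ ╶─┼─────┬─┘ ╵ ╶─┬─┤
│↓│     │ │   │↱ → ↓│       │ │
│ └─────┤ ├─╴ │ ┌─╴ ├─────┐ ╵ │
│↳ → → ↓│ │   │↑│↓ ↲│↱ → ↓│   │
│ ┌─┬─╴ │ ╵ ╷ │ │ ╶─┘ ┌─┐ ├─╴ │
│ │ │↓ ↲│   │ │↑│↳ → ↑│ │↓│   │
│ ╵ │ ╶─┴───┼─┘ ├─────┘ │ └───┤
│   │↳ → → ↓│↱ ↑│       │↳ → ↓│
├─╴ ├───┬─┐ │ ┌─┘ ╷ ┌─╴ ├───┐ │
│   │   │ │↓│↑│   │ │   │   │↓│
│ ┌─┘ ╷ ╵ │ │ └───┘ │ ┌─┘ ╷ │ │
│ │   │   │↓│↑ ↰    │ │   │ │↓│
│ │ ╷ ├─┐ │ └─╴ ┌───┴─┤ ┌─┘ │ │
│ │ │ │ │ │↳ → ↑│     │ │   │↓│
│ │ │ │ ╵ ├───┬─┴─┬─╴ │ └─┐ │ │
│ │ │ │   │   │   │   │   │ │↓│
│ └─┘ │ ╶─┘ ╷ └─╴ │ ╶─┴─╴ │ ╵ │
│     │     │     │       │  B│
└─────┴─────┴─────┴───────┴───┘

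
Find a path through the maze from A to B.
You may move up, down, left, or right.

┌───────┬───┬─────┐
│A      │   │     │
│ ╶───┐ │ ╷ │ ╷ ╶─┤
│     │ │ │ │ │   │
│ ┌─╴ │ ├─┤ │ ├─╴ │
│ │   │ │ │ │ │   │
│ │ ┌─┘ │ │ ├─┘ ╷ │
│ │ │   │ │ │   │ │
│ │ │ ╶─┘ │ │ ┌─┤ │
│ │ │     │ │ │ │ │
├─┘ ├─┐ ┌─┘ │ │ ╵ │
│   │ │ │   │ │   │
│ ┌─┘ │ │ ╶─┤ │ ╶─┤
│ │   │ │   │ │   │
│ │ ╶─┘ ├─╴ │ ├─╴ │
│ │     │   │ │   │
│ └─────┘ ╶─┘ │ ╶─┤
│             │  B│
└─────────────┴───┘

Finding the shortest path through the maze:
Path length: 36 steps
Directions: down → right → right → down → left → down → down → down → left → down → down → down → right → right → right → right → right → right → up → up → up → up → up → right → up → right → down → down → down → left → down → right → down → left → down → right

Solution:

┌───────┬───┬─────┐
│A      │   │     │
│ ╶───┐ │ ╷ │ ╷ ╶─┤
│↳ → ↓│ │ │ │ │   │
│ ┌─╴ │ ├─┤ │ ├─╴ │
│ │↓ ↲│ │ │ │ │↱ ↓│
│ │ ┌─┘ │ │ ├─┘ ╷ │
│ │↓│   │ │ │↱ ↑│↓│
│ │ │ ╶─┘ │ │ ┌─┤ │
│ │↓│     │ │↑│ │↓│
├─┘ ├─┐ ┌─┘ │ │ ╵ │
│↓ ↲│ │ │   │↑│↓ ↲│
│ ┌─┘ │ │ ╶─┤ │ ╶─┤
│↓│   │ │   │↑│↳ ↓│
│ │ ╶─┘ ├─╴ │ ├─╴ │
│↓│     │   │↑│↓ ↲│
│ └─────┘ ╶─┘ │ ╶─┤
│↳ → → → → → ↑│↳ B│
└─────────────┴───┘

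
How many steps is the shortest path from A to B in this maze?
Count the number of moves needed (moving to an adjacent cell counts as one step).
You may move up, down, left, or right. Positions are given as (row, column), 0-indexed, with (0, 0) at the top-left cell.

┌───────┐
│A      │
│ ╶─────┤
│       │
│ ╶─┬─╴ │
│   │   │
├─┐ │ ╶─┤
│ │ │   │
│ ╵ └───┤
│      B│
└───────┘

Using BFS to find shortest path:
Start: (0, 0), End: (4, 3)
Path found:
(0,0) → (1,0) → (2,0) → (2,1) → (3,1) → (4,1) → (4,2) → (4,3)
Number of steps: 7

Solution:

┌───────┐
│A      │
│ ╶─────┤
│↓      │
│ ╶─┬─╴ │
│↳ ↓│   │
├─┐ │ ╶─┤
│ │↓│   │
│ ╵ └───┤
│  ↳ → B│
└───────┘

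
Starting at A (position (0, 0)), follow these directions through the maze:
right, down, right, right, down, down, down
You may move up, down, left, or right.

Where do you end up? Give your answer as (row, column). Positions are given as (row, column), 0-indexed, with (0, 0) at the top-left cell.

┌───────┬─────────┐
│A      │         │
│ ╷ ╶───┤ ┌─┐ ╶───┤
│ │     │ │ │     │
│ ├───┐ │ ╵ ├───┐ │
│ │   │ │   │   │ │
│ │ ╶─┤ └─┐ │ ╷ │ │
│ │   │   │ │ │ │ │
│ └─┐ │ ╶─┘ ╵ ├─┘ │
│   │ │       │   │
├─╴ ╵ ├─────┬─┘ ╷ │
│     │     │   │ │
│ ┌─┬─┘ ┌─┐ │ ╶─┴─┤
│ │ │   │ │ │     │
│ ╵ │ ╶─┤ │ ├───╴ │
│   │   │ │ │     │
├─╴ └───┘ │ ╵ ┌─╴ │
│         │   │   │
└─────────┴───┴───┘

Following directions step by step:
Start: (0, 0)
  right: (0, 0) → (0, 1)
  down: (0, 1) → (1, 1)
  right: (1, 1) → (1, 2)
  right: (1, 2) → (1, 3)
  down: (1, 3) → (2, 3)
  down: (2, 3) → (3, 3)
  down: (3, 3) → (4, 3)
Final position: (4, 3)

Path taken:

┌───────┬─────────┐
│A ↓    │         │
│ ╷ ╶───┤ ┌─┐ ╶───┤
│ │↳ → ↓│ │ │     │
│ ├───┐ │ ╵ ├───┐ │
│ │   │↓│   │   │ │
│ │ ╶─┤ └─┐ │ ╷ │ │
│ │   │↓  │ │ │ │ │
│ └─┐ │ ╶─┘ ╵ ├─┘ │
│   │ │B      │   │
├─╴ ╵ ├─────┬─┘ ╷ │
│     │     │   │ │
│ ┌─┬─┘ ┌─┐ │ ╶─┴─┤
│ │ │   │ │ │     │
│ ╵ │ ╶─┤ │ ├───╴ │
│   │   │ │ │     │
├─╴ └───┘ │ ╵ ┌─╴ │
│         │   │   │
└─────────┴───┴───┘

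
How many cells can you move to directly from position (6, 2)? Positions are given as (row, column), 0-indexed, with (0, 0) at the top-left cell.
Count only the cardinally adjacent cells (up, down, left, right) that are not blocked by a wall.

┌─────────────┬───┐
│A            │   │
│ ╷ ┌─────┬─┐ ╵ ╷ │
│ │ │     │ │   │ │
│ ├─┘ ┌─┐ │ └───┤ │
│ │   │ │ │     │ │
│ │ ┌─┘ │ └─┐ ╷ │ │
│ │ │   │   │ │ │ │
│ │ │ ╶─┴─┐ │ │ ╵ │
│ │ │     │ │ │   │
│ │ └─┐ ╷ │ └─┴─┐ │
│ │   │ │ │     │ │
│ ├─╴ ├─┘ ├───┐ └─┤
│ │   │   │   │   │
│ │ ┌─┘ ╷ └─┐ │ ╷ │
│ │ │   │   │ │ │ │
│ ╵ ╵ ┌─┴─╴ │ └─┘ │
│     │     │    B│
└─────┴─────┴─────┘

Checking passable neighbors of (6, 2):
Neighbors: (5, 2), (6, 1)
Count: 2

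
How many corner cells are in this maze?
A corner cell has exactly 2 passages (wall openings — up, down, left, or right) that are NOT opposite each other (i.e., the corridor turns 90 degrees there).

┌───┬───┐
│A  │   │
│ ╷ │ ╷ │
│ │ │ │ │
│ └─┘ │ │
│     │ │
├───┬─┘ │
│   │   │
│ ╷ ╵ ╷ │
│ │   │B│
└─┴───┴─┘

Counting corner cells (2 non-opposite passages):
Total corners: 11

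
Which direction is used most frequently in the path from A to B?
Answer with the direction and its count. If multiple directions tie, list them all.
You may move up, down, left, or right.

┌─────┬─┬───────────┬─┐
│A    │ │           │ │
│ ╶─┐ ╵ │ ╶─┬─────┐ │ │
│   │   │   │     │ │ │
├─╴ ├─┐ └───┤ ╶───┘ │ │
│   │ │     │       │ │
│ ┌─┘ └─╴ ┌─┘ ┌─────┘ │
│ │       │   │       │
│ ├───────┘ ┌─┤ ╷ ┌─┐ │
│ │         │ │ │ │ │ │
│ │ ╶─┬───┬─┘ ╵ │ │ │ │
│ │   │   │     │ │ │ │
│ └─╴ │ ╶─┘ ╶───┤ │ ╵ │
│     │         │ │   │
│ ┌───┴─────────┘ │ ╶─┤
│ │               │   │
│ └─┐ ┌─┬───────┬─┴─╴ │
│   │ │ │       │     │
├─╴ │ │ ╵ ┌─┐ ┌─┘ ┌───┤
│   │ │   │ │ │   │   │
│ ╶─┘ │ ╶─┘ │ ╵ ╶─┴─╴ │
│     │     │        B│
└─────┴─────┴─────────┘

Directions: down, right, down, left, down, down, down, down, down, down, right, down, left, down, right, right, up, up, up, right, right, right, right, right, right, up, up, up, up, right, right, down, down, down, left, down, right, down, left, left, down, left, down, right, right, right
Counts: {'down': 17, 'right': 16, 'left': 6, 'up': 7}
Most common: down (17 times)

Solution:

┌─────┬─┬───────────┬─┐
│A    │ │           │ │
│ ╶─┐ ╵ │ ╶─┬─────┐ │ │
│↳ ↓│   │   │     │ │ │
├─╴ ├─┐ └───┤ ╶───┘ │ │
│↓ ↲│ │     │       │ │
│ ┌─┘ └─╴ ┌─┘ ┌─────┘ │
│↓│       │   │  ↱ → ↓│
│ ├───────┘ ┌─┤ ╷ ┌─┐ │
│↓│         │ │ │↑│ │↓│
│ │ ╶─┬───┬─┘ ╵ │ │ │ │
│↓│   │   │     │↑│ │↓│
│ └─╴ │ ╶─┘ ╶───┤ │ ╵ │
│↓    │         │↑│↓ ↲│
│ ┌───┴─────────┘ │ ╶─┤
│↓│  ↱ → → → → → ↑│↳ ↓│
│ └─┐ ┌─┬───────┬─┴─╴ │
│↳ ↓│↑│ │       │↓ ← ↲│
├─╴ │ │ ╵ ┌─┐ ┌─┘ ┌───┤
│↓ ↲│↑│   │ │ │↓ ↲│   │
│ ╶─┘ │ ╶─┘ │ ╵ ╶─┴─╴ │
│↳ → ↑│     │  ↳ → → B│
└─────┴─────┴─────────┘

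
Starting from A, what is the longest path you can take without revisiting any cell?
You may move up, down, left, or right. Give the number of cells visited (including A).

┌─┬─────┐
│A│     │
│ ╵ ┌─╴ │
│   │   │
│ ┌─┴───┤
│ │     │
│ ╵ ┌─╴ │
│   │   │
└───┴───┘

Finding longest simple path using DFS:
Start: (0, 0)
Longest path visits 10 cells
Path: A → down → down → down → right → up → right → right → down → left

Solution:

┌─┬─────┐
│A│     │
│ ╵ ┌─╴ │
│↓  │   │
│ ┌─┴───┤
│↓│↱ → ↓│
│ ╵ ┌─╴ │
│↳ ↑│B ↲│
└───┴───┘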